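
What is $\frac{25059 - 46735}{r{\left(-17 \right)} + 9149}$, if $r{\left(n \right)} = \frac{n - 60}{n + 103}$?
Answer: $- \frac{1864136}{786737} \approx -2.3695$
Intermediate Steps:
$r{\left(n \right)} = \frac{-60 + n}{103 + n}$
$\frac{25059 - 46735}{r{\left(-17 \right)} + 9149} = \frac{25059 - 46735}{\frac{-60 - 17}{103 - 17} + 9149} = - \frac{21676}{\frac{1}{86} \left(-77\right) + 9149} = - \frac{21676}{- \frac{77}{86} + 9149} = - \frac{21676}{\frac{786737}{86}} = \left(-21676\right) \frac{86}{786737} = - \frac{1864136}{786737}$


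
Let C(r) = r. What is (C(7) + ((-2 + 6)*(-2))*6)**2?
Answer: 1681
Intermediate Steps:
(C(7) + ((-2 + 6)*(-2))*6)**2 = (7 + ((-2 + 6)*(-2))*6)**2 = (7 + (4*(-2))*6)**2 = (7 - 8*6)**2 = (7 - 48)**2 = (-41)**2 = 1681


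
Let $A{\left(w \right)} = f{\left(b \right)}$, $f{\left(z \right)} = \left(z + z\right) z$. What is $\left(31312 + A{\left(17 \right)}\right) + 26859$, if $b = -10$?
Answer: $58371$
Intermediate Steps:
$f{\left(z \right)} = 2 z^{2}$ ($f{\left(z \right)} = 2 z z = 2 z^{2}$)
$A{\left(w \right)} = 200$ ($A{\left(w \right)} = 2 \left(-10\right)^{2} = 2 \cdot 100 = 200$)
$\left(31312 + A{\left(17 \right)}\right) + 26859 = \left(31312 + 200\right) + 26859 = 31512 + 26859 = 58371$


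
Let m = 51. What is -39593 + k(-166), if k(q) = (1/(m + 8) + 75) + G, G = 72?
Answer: -2327313/59 ≈ -39446.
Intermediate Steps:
k(q) = 8674/59 (k(q) = (1/(51 + 8) + 75) + 72 = (1/59 + 75) + 72 = 4426/59 + 72 = 8674/59)
-39593 + k(-166) = -39593 + 8674/59 = -2327313/59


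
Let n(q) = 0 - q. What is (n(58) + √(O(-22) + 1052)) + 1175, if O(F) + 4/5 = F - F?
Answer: 1117 + 6*√730/5 ≈ 1149.4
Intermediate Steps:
O(F) = -⅘ (O(F) = -⅘ + (F - F) = -⅘ + 0 = -⅘)
n(q) = -q
(n(58) + √(O(-22) + 1052)) + 1175 = (-1*58 + √(-⅘ + 1052)) + 1175 = (-58 + √(5256/5)) + 1175 = (-58 + 6*√730/5) + 1175 = 1117 + 6*√730/5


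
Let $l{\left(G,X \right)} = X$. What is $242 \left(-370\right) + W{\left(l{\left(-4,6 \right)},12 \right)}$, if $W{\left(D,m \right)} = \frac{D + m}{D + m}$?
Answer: $-89539$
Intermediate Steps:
$W{\left(D,m \right)} = 1$
$242 \left(-370\right) + W{\left(l{\left(-4,6 \right)},12 \right)} = 242 \left(-370\right) + 1 = -89540 + 1 = -89539$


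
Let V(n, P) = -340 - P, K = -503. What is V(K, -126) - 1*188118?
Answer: -188332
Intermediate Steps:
V(K, -126) - 1*188118 = (-340 - 1*(-126)) - 1*188118 = (-340 + 126) - 188118 = -214 - 188118 = -188332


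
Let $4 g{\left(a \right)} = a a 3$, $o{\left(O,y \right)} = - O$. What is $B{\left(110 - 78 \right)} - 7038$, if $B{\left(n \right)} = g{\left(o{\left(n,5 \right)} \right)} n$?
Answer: $17538$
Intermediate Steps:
$g{\left(a \right)} = \frac{3 a^{2}}{4}$ ($g{\left(a \right)} = \frac{a a 3}{4} = \frac{a^{2} \cdot 3}{4} = \frac{3 a^{2}}{4}$)
$B{\left(n \right)} = \frac{3 n^{3}}{4}$ ($B{\left(n \right)} = \frac{3 \left(- n\right)^{2}}{4} n = \frac{3 n^{2}}{4} n = \frac{3 n^{3}}{4}$)
$B{\left(110 - 78 \right)} - 7038 = \frac{3 \left(110 - 78\right)^{3}}{4} - 7038 = \frac{3 \cdot 32^{3}}{4} - 7038 = \frac{3}{4} \cdot 32768 - 7038 = 24576 - 7038 = 17538$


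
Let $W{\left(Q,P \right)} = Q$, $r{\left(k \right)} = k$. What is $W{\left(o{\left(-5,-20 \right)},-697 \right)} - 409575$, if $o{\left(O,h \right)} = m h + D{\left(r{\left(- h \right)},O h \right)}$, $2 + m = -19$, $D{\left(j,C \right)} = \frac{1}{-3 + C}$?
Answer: $- \frac{39688034}{97} \approx -4.0916 \cdot 10^{5}$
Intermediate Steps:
$m = -21$ ($m = -2 - 19 = -21$)
$o{\left(O,h \right)} = \frac{1}{-3 + O h} - 21 h$ ($o{\left(O,h \right)} = - 21 h + \frac{1}{-3 + O h} = \frac{1}{-3 + O h} - 21 h$)
$W{\left(o{\left(-5,-20 \right)},-697 \right)} - 409575 = \frac{1 - - 420 \left(-3 - -100\right)}{-3 - -100} - 409575 = \frac{1 - - 420 \left(-3 + 100\right)}{-3 + 100} - 409575 = \frac{1 - \left(-420\right) 97}{97} - 409575 = \frac{1 + 40740}{97} - 409575 = \frac{1}{97} \cdot 40741 - 409575 = \frac{40741}{97} - 409575 = - \frac{39688034}{97}$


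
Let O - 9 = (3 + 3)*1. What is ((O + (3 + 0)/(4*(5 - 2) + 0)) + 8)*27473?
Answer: 2554989/4 ≈ 6.3875e+5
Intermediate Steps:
O = 15 (O = 9 + (3 + 3)*1 = 9 + 6*1 = 9 + 6 = 15)
((O + (3 + 0)/(4*(5 - 2) + 0)) + 8)*27473 = ((15 + (3 + 0)/(4*(5 - 2) + 0)) + 8)*27473 = ((15 + 3/(4*3 + 0)) + 8)*27473 = ((15 + 3/(12 + 0)) + 8)*27473 = ((15 + 3/12) + 8)*27473 = ((15 + 3*(1/12)) + 8)*27473 = ((15 + ¼) + 8)*27473 = (61/4 + 8)*27473 = (93/4)*27473 = 2554989/4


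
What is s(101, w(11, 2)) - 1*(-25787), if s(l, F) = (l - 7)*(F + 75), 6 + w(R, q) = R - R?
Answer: 32273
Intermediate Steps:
w(R, q) = -6 (w(R, q) = -6 + (R - R) = -6 + 0 = -6)
s(l, F) = (-7 + l)*(75 + F)
s(101, w(11, 2)) - 1*(-25787) = (-525 - 7*(-6) + 75*101 - 6*101) - 1*(-25787) = (-525 + 42 + 7575 - 606) + 25787 = 6486 + 25787 = 32273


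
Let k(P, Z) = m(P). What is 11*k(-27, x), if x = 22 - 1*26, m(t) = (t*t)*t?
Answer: -216513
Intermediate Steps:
m(t) = t³ (m(t) = t²*t = t³)
x = -4 (x = 22 - 26 = -4)
k(P, Z) = P³
11*k(-27, x) = 11*(-27)³ = 11*(-19683) = -216513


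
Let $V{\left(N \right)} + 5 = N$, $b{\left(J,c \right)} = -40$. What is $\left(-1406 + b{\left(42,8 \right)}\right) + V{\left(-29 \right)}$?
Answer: $-1480$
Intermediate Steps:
$V{\left(N \right)} = -5 + N$
$\left(-1406 + b{\left(42,8 \right)}\right) + V{\left(-29 \right)} = \left(-1406 - 40\right) - 34 = -1446 - 34 = -1480$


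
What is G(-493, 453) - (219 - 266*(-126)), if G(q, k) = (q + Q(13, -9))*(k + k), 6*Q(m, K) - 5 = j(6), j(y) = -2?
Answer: -479940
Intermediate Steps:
Q(m, K) = 1/2 (Q(m, K) = 5/6 + (1/6)*(-2) = 5/6 - 1/3 = 1/2)
G(q, k) = 2*k*(1/2 + q) (G(q, k) = (q + 1/2)*(k + k) = (1/2 + q)*(2*k) = 2*k*(1/2 + q))
G(-493, 453) - (219 - 266*(-126)) = 453*(1 + 2*(-493)) - (219 - 266*(-126)) = 453*(1 - 986) - (219 + 33516) = 453*(-985) - 1*33735 = -446205 - 33735 = -479940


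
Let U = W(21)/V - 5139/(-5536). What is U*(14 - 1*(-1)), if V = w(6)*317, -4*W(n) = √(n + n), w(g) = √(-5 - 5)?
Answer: 77085/5536 + 3*I*√105/1268 ≈ 13.924 + 0.024244*I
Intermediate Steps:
w(g) = I*√10 (w(g) = √(-10) = I*√10)
W(n) = -√2*√n/4 (W(n) = -√(n + n)/4 = -√2*√n/4)
V = 317*I*√10 (V = (I*√10)*317 = 317*I*√10 ≈ 1002.4*I)
U = 5139/5536 + I*√105/6340 (U = (-√2*√21/4)/((317*I*√10)) - 5139/(-5536) = (-√42/4)*(-I*√10/3170) - 5139*(-1/5536) = I*√105/6340 + 5139/5536 = 5139/5536 + I*√105/6340 ≈ 0.92829 + 0.0016162*I)
U*(14 - 1*(-1)) = (5139/5536 + I*√105/6340)*(14 - 1*(-1)) = (5139/5536 + I*√105/6340)*(14 + 1) = (5139/5536 + I*√105/6340)*15 = 77085/5536 + 3*I*√105/1268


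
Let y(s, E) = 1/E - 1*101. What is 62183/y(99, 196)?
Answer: -12187868/19795 ≈ -615.70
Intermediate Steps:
y(s, E) = -101 + 1/E (y(s, E) = 1/E - 101 = -101 + 1/E)
62183/y(99, 196) = 62183/(-101 + 1/196) = 62183/(-19795/196) = 62183*(-196/19795) = -12187868/19795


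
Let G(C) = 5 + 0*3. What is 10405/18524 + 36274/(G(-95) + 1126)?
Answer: 683707631/20950644 ≈ 32.634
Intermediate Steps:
G(C) = 5 (G(C) = 5 + 0 = 5)
10405/18524 + 36274/(G(-95) + 1126) = 10405/18524 + 36274/(5 + 1126) = 10405*(1/18524) + 36274/1131 = 10405/18524 + 36274*(1/1131) = 10405/18524 + 36274/1131 = 683707631/20950644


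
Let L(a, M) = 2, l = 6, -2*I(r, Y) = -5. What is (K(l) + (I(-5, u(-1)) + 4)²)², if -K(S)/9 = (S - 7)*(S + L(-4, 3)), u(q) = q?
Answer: 208849/16 ≈ 13053.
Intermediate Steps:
I(r, Y) = 5/2 (I(r, Y) = -½*(-5) = 5/2)
K(S) = -9*(-7 + S)*(2 + S) (K(S) = -9*(S - 7)*(S + 2) = -9*(-7 + S)*(2 + S))
(K(l) + (I(-5, u(-1)) + 4)²)² = ((126 - 9*6² + 45*6) + (5/2 + 4)²)² = ((126 - 9*36 + 270) + (13/2)²)² = ((126 - 324 + 270) + 169/4)² = (72 + 169/4)² = (457/4)² = 208849/16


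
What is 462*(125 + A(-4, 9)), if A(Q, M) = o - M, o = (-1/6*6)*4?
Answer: 51744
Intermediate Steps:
o = -4 (o = (-1*⅙*6)*4 = -⅙*6*4 = -1*4 = -4)
A(Q, M) = -4 - M
462*(125 + A(-4, 9)) = 462*(125 + (-4 - 1*9)) = 462*(125 + (-4 - 9)) = 462*(125 - 13) = 462*112 = 51744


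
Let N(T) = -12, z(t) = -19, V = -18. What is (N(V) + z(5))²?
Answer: 961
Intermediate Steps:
(N(V) + z(5))² = (-12 - 19)² = (-31)² = 961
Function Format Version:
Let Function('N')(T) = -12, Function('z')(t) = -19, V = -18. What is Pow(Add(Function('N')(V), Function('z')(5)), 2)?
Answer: 961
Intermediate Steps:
Pow(Add(Function('N')(V), Function('z')(5)), 2) = Pow(Add(-12, -19), 2) = Pow(-31, 2) = 961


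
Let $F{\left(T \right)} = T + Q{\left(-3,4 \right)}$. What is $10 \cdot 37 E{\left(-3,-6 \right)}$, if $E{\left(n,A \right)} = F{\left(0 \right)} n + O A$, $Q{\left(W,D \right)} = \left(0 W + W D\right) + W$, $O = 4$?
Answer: $7770$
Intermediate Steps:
$Q{\left(W,D \right)} = W + D W$ ($Q{\left(W,D \right)} = \left(0 + D W\right) + W = D W + W = W + D W$)
$F{\left(T \right)} = -15 + T$ ($F{\left(T \right)} = T - 3 \left(1 + 4\right) = T - 15 = -15 + T$)
$E{\left(n,A \right)} = - 15 n + 4 A$ ($E{\left(n,A \right)} = \left(-15 + 0\right) n + 4 A = - 15 n + 4 A$)
$10 \cdot 37 E{\left(-3,-6 \right)} = 10 \cdot 37 \left(\left(-15\right) \left(-3\right) + 4 \left(-6\right)\right) = 370 \left(45 - 24\right) = 370 \cdot 21 = 7770$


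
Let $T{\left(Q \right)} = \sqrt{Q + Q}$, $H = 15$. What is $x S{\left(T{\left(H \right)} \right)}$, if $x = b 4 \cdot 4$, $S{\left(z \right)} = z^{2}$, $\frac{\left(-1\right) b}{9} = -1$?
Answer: $4320$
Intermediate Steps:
$b = 9$ ($b = \left(-9\right) \left(-1\right) = 9$)
$T{\left(Q \right)} = \sqrt{2} \sqrt{Q}$ ($T{\left(Q \right)} = \sqrt{2 Q} = \sqrt{2} \sqrt{Q}$)
$x = 144$ ($x = 9 \cdot 4 \cdot 4 = 36 \cdot 4 = 144$)
$x S{\left(T{\left(H \right)} \right)} = 144 \left(\sqrt{2} \sqrt{15}\right)^{2} = 144 \left(\sqrt{30}\right)^{2} = 144 \cdot 30 = 4320$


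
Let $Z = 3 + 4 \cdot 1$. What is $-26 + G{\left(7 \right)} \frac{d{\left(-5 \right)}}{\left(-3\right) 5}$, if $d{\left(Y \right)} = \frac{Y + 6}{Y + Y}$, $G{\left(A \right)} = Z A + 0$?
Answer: $- \frac{3851}{150} \approx -25.673$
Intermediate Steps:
$Z = 7$ ($Z = 3 + 4 = 7$)
$G{\left(A \right)} = 7 A$ ($G{\left(A \right)} = 7 A + 0 = 7 A$)
$d{\left(Y \right)} = \frac{6 + Y}{2 Y}$
$-26 + G{\left(7 \right)} \frac{d{\left(-5 \right)}}{\left(-3\right) 5} = -26 + 7 \cdot 7 \frac{\frac{1}{2} \frac{1}{-5} \left(6 - 5\right)}{\left(-3\right) 5} = -26 + 49 \frac{\frac{1}{2} \left(- \frac{1}{5}\right) 1}{-15} = -26 + 49 \left(\left(- \frac{1}{10}\right) \left(- \frac{1}{15}\right)\right) = -26 + 49 \cdot \frac{1}{150} = -26 + \frac{49}{150} = - \frac{3851}{150}$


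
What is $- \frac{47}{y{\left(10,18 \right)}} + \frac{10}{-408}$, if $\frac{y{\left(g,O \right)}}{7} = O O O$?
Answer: $- \frac{17809}{694008} \approx -0.025661$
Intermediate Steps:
$y{\left(g,O \right)} = 7 O^{3}$ ($y{\left(g,O \right)} = 7 O O O = 7 O^{2} O = 7 O^{3}$)
$- \frac{47}{y{\left(10,18 \right)}} + \frac{10}{-408} = - \frac{47}{7 \cdot 18^{3}} + \frac{10}{-408} = - \frac{47}{7 \cdot 5832} + 10 \left(- \frac{1}{408}\right) = - \frac{47}{40824} - \frac{5}{204} = - \frac{17809}{694008}$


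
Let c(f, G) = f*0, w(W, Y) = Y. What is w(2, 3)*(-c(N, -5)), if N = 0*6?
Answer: 0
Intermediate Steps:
N = 0
c(f, G) = 0
w(2, 3)*(-c(N, -5)) = 3*(-1*0) = 3*0 = 0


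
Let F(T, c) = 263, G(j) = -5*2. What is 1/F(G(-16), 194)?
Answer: 1/263 ≈ 0.0038023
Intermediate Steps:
G(j) = -10
1/F(G(-16), 194) = 1/263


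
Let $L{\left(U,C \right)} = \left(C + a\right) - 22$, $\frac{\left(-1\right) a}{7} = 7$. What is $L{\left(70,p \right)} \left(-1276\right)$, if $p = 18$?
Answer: $67628$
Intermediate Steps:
$a = -49$ ($a = \left(-7\right) 7 = -49$)
$L{\left(U,C \right)} = -71 + C$ ($L{\left(U,C \right)} = \left(C - 49\right) - 22 = \left(-49 + C\right) - 22 = -71 + C$)
$L{\left(70,p \right)} \left(-1276\right) = \left(-71 + 18\right) \left(-1276\right) = \left(-53\right) \left(-1276\right) = 67628$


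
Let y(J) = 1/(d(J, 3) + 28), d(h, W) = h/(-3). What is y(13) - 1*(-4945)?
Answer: 351098/71 ≈ 4945.0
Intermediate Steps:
d(h, W) = -h/3 (d(h, W) = h*(-1/3) = -h/3)
y(J) = 1/(28 - J/3) (y(J) = 1/(-J/3 + 28) = 1/(28 - J/3))
y(13) - 1*(-4945) = -3/(-84 + 13) - 1*(-4945) = -3/(-71) + 4945 = -3*(-1/71) + 4945 = 3/71 + 4945 = 351098/71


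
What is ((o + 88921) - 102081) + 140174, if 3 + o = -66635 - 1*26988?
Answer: 33388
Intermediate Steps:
o = -93626 (o = -3 + (-66635 - 1*26988) = -3 + (-66635 - 26988) = -3 - 93623 = -93626)
((o + 88921) - 102081) + 140174 = ((-93626 + 88921) - 102081) + 140174 = (-4705 - 102081) + 140174 = -106786 + 140174 = 33388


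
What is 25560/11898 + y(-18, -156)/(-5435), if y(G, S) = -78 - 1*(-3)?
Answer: 1553455/718507 ≈ 2.1621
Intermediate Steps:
y(G, S) = -75 (y(G, S) = -78 + 3 = -75)
25560/11898 + y(-18, -156)/(-5435) = 25560/11898 - 75/(-5435) = 25560*(1/11898) - 75*(-1/5435) = 1420/661 + 15/1087 = 1553455/718507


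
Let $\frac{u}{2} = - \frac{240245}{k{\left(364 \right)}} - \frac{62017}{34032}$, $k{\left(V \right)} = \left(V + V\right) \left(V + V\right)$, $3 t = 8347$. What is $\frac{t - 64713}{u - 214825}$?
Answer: $\frac{34906476107776}{121086095165023} \approx 0.28828$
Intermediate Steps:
$t = \frac{8347}{3}$ ($t = \frac{1}{3} \cdot 8347 = \frac{8347}{3} \approx 2782.3$)
$k{\left(V \right)} = 4 V^{2}$ ($k{\left(V \right)} = 2 V 2 V = 4 V^{2}$)
$u = - \frac{2565252223}{563637984}$ ($u = 2 \left(- \frac{240245}{4 \cdot 364^{2}} - \frac{62017}{34032}\right) = 2 \left(- \frac{240245}{4 \cdot 132496} - \frac{62017}{34032}\right) = 2 \left(- \frac{240245}{529984} - \frac{62017}{34032}\right) = 2 \left(- \frac{2565252223}{1127275968}\right) = - \frac{2565252223}{563637984} \approx -4.5512$)
$\frac{t - 64713}{u - 214825} = \frac{\frac{8347}{3} - 64713}{- \frac{2565252223}{563637984} - 214825} = - \frac{185792}{3 \left(- \frac{121086095165023}{563637984}\right)} = \left(- \frac{185792}{3}\right) \left(- \frac{563637984}{121086095165023}\right) = \frac{34906476107776}{121086095165023}$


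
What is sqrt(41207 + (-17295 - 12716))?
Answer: 6*sqrt(311) ≈ 105.81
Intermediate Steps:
sqrt(41207 + (-17295 - 12716)) = sqrt(41207 - 30011) = sqrt(11196) = 6*sqrt(311)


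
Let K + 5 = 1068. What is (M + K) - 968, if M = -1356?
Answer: -1261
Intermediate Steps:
K = 1063 (K = -5 + 1068 = 1063)
(M + K) - 968 = (-1356 + 1063) - 968 = -293 - 968 = -1261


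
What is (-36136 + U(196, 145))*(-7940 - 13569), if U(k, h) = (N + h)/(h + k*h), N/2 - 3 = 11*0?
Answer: 22202120835701/28565 ≈ 7.7725e+8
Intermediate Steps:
N = 6 (N = 6 + 2*(11*0) = 6 + 2*0 = 6 + 0 = 6)
U(k, h) = (6 + h)/(h + h*k) (U(k, h) = (6 + h)/(h + k*h) = (6 + h)/(h + h*k))
(-36136 + U(196, 145))*(-7940 - 13569) = (-36136 + (6 + 145)/(145*(1 + 196)))*(-7940 - 13569) = (-36136 + (1/145)*151/197)*(-21509) = (-36136 + (1/145)*(1/197)*151)*(-21509) = (-36136 + 151/28565)*(-21509) = -1032224689/28565*(-21509) = 22202120835701/28565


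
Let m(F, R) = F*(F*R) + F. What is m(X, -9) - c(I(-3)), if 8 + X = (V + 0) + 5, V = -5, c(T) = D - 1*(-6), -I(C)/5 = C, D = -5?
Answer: -585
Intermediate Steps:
I(C) = -5*C
c(T) = 1 (c(T) = -5 - 1*(-6) = -5 + 6 = 1)
X = -8 (X = -8 + ((-5 + 0) + 5) = -8 + (-5 + 5) = -8 + 0 = -8)
m(F, R) = F + R*F² (m(F, R) = R*F² + F = F + R*F²)
m(X, -9) - c(I(-3)) = -8*(1 - 8*(-9)) - 1*1 = -8*(1 + 72) - 1 = -8*73 - 1 = -584 - 1 = -585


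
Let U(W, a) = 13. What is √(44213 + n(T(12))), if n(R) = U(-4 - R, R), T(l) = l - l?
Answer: 9*√546 ≈ 210.30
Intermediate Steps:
T(l) = 0
n(R) = 13
√(44213 + n(T(12))) = √(44213 + 13) = √44226 = 9*√546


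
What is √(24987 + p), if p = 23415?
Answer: 3*√5378 ≈ 220.00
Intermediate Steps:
√(24987 + p) = √(24987 + 23415) = √48402 = 3*√5378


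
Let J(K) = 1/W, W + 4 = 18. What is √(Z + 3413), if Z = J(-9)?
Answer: √668962/14 ≈ 58.422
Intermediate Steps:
W = 14 (W = -4 + 18 = 14)
J(K) = 1/14
Z = 1/14 ≈ 0.071429
√(Z + 3413) = √(1/14 + 3413) = √(47783/14) = √668962/14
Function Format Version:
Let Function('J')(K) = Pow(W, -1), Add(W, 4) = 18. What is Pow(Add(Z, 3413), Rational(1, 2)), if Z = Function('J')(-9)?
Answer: Mul(Rational(1, 14), Pow(668962, Rational(1, 2))) ≈ 58.422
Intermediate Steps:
W = 14 (W = Add(-4, 18) = 14)
Function('J')(K) = Rational(1, 14) (Function('J')(K) = Pow(14, -1) = Rational(1, 14))
Z = Rational(1, 14) ≈ 0.071429
Pow(Add(Z, 3413), Rational(1, 2)) = Pow(Add(Rational(1, 14), 3413), Rational(1, 2)) = Pow(Rational(47783, 14), Rational(1, 2)) = Mul(Rational(1, 14), Pow(668962, Rational(1, 2)))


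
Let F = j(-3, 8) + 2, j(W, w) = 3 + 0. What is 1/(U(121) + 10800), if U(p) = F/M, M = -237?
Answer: 237/2559595 ≈ 9.2593e-5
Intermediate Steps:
j(W, w) = 3
F = 5 (F = 3 + 2 = 5)
U(p) = -5/237 (U(p) = 5/(-237) = 5*(-1/237) = -5/237)
1/(U(121) + 10800) = 1/(-5/237 + 10800) = 1/(2559595/237) = 237/2559595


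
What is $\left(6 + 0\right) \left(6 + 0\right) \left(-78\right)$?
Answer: $-2808$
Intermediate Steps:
$\left(6 + 0\right) \left(6 + 0\right) \left(-78\right) = 6 \cdot 6 \left(-78\right) = 36 \left(-78\right) = -2808$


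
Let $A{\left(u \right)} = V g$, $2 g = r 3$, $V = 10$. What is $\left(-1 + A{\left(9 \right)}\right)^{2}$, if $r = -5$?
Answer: $5776$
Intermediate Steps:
$g = - \frac{15}{2}$ ($g = \frac{\left(-5\right) 3}{2} = \frac{1}{2} \left(-15\right) = - \frac{15}{2} \approx -7.5$)
$A{\left(u \right)} = -75$ ($A{\left(u \right)} = 10 \left(- \frac{15}{2}\right) = -75$)
$\left(-1 + A{\left(9 \right)}\right)^{2} = \left(-1 - 75\right)^{2} = \left(-76\right)^{2} = 5776$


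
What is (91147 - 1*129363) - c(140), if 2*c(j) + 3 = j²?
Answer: -96029/2 ≈ -48015.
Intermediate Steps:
c(j) = -3/2 + j²/2
(91147 - 1*129363) - c(140) = (91147 - 1*129363) - (-3/2 + (½)*140²) = (91147 - 129363) - (-3/2 + (½)*19600) = -38216 - (-3/2 + 9800) = -38216 - 1*19597/2 = -38216 - 19597/2 = -96029/2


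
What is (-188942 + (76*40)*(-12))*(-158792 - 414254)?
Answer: 129177175412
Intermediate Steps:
(-188942 + (76*40)*(-12))*(-158792 - 414254) = (-188942 + 3040*(-12))*(-573046) = (-188942 - 36480)*(-573046) = -225422*(-573046) = 129177175412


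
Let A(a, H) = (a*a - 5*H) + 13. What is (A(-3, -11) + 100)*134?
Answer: 23718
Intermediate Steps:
A(a, H) = 13 + a² - 5*H (A(a, H) = (a² - 5*H) + 13 = 13 + a² - 5*H)
(A(-3, -11) + 100)*134 = ((13 + (-3)² - 5*(-11)) + 100)*134 = ((13 + 9 + 55) + 100)*134 = (77 + 100)*134 = 177*134 = 23718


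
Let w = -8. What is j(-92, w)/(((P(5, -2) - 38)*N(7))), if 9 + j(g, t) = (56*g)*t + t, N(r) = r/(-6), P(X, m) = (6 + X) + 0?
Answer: 27466/21 ≈ 1307.9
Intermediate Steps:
P(X, m) = 6 + X
N(r) = -r/6 (N(r) = r*(-⅙) = -r/6)
j(g, t) = -9 + t + 56*g*t (j(g, t) = -9 + ((56*g)*t + t) = -9 + (56*g*t + t) = -9 + (t + 56*g*t) = -9 + t + 56*g*t)
j(-92, w)/(((P(5, -2) - 38)*N(7))) = (-9 - 8 + 56*(-92)*(-8))/((((6 + 5) - 38)*(-⅙*7))) = (-9 - 8 + 41216)/(((11 - 38)*(-7/6))) = 41199/((-27*(-7/6))) = 41199/(63/2) = 41199*(2/63) = 27466/21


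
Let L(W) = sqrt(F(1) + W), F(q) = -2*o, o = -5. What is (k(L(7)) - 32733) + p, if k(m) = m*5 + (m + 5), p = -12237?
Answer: -44965 + 6*sqrt(17) ≈ -44940.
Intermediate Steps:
F(q) = 10 (F(q) = -2*(-5) = 10)
L(W) = sqrt(10 + W)
k(m) = 5 + 6*m (k(m) = 5*m + (5 + m) = 5 + 6*m)
(k(L(7)) - 32733) + p = ((5 + 6*sqrt(10 + 7)) - 32733) - 12237 = ((5 + 6*sqrt(17)) - 32733) - 12237 = (-32728 + 6*sqrt(17)) - 12237 = -44965 + 6*sqrt(17)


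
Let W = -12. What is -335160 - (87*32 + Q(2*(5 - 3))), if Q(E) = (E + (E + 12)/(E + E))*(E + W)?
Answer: -337896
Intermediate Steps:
Q(E) = (-12 + E)*(E + (12 + E)/(2*E)) (Q(E) = (E + (E + 12)/(E + E))*(E - 12) = (E + (12 + E)/((2*E)))*(-12 + E) = (E + (12 + E)*(1/(2*E)))*(-12 + E) = (E + (12 + E)/(2*E))*(-12 + E) = (-12 + E)*(E + (12 + E)/(2*E)))
-335160 - (87*32 + Q(2*(5 - 3))) = -335160 - (87*32 + ((2*(5 - 3))² - 72*1/(2*(5 - 3)) - 23*(5 - 3))) = -335160 - (2784 + ((2*2)² - 72/(2*2) - 23*2)) = -335160 - (2784 + (4² - 72/4 - 23/2*4)) = -335160 - (2784 + (16 - 72*¼ - 46)) = -335160 - (2784 + (16 - 18 - 46)) = -335160 - (2784 - 48) = -335160 - 1*2736 = -335160 - 2736 = -337896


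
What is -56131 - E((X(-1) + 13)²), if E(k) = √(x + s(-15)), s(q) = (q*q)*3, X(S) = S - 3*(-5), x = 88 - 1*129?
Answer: -56131 - √634 ≈ -56156.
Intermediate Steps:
x = -41 (x = 88 - 129 = -41)
X(S) = 15 + S (X(S) = S + 15 = 15 + S)
s(q) = 3*q² (s(q) = q²*3 = 3*q²)
E(k) = √634 (E(k) = √(-41 + 3*(-15)²) = √(-41 + 3*225) = √(-41 + 675) = √634)
-56131 - E((X(-1) + 13)²) = -56131 - √634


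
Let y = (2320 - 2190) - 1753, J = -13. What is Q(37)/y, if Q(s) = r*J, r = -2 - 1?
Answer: -13/541 ≈ -0.024030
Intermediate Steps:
r = -3
Q(s) = 39 (Q(s) = -3*(-13) = 39)
y = -1623 (y = 130 - 1753 = -1623)
Q(37)/y = 39/(-1623) = 39*(-1/1623) = -13/541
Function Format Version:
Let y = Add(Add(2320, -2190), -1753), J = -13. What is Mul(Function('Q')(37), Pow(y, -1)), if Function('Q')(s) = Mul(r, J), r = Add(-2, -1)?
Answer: Rational(-13, 541) ≈ -0.024030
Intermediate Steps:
r = -3
Function('Q')(s) = 39 (Function('Q')(s) = Mul(-3, -13) = 39)
y = -1623 (y = Add(130, -1753) = -1623)
Mul(Function('Q')(37), Pow(y, -1)) = Mul(39, Pow(-1623, -1)) = Mul(39, Rational(-1, 1623)) = Rational(-13, 541)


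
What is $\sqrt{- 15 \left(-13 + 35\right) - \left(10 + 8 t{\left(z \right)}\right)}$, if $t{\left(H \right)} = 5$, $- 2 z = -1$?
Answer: $2 i \sqrt{95} \approx 19.494 i$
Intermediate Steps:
$z = \frac{1}{2}$ ($z = \left(- \frac{1}{2}\right) \left(-1\right) = \frac{1}{2} \approx 0.5$)
$\sqrt{- 15 \left(-13 + 35\right) - \left(10 + 8 t{\left(z \right)}\right)} = \sqrt{- 15 \left(-13 + 35\right) - 50} = \sqrt{\left(-15\right) 22 - 50} = \sqrt{-330 - 50} = \sqrt{-380} = 2 i \sqrt{95}$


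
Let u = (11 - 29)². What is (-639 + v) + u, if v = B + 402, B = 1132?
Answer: 1219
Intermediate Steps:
v = 1534 (v = 1132 + 402 = 1534)
u = 324 (u = (-18)² = 324)
(-639 + v) + u = (-639 + 1534) + 324 = 895 + 324 = 1219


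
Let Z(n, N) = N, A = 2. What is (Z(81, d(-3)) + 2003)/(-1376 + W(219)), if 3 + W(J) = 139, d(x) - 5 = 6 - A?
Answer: -503/310 ≈ -1.6226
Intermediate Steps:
d(x) = 9 (d(x) = 5 + (6 - 1*2) = 5 + (6 - 2) = 5 + 4 = 9)
W(J) = 136 (W(J) = -3 + 139 = 136)
(Z(81, d(-3)) + 2003)/(-1376 + W(219)) = (9 + 2003)/(-1376 + 136) = 2012/(-1240) = 2012*(-1/1240) = -503/310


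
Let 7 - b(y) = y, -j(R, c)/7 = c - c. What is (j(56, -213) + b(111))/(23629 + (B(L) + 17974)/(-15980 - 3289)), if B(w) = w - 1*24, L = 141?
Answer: -1001988/227644555 ≈ -0.0044015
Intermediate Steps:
B(w) = -24 + w (B(w) = w - 24 = -24 + w)
j(R, c) = 0 (j(R, c) = -7*(c - c) = -7*0 = 0)
b(y) = 7 - y
(j(56, -213) + b(111))/(23629 + (B(L) + 17974)/(-15980 - 3289)) = (0 + (7 - 1*111))/(23629 + ((-24 + 141) + 17974)/(-15980 - 3289)) = (0 + (7 - 111))/(23629 + (117 + 17974)/(-19269)) = (0 - 104)/(23629 + 18091*(-1/19269)) = -104/(23629 - 18091/19269) = -104/455289110/19269 = -104*19269/455289110 = -1001988/227644555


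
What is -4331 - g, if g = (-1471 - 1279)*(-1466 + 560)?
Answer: -2495831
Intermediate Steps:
g = 2491500 (g = -2750*(-906) = 2491500)
-4331 - g = -4331 - 1*2491500 = -4331 - 2491500 = -2495831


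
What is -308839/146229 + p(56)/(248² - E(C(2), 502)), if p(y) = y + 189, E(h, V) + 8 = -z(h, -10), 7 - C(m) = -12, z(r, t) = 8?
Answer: -3792789835/1799201616 ≈ -2.1080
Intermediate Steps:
C(m) = 19 (C(m) = 7 - 1*(-12) = 7 + 12 = 19)
E(h, V) = -16 (E(h, V) = -8 - 1*8 = -8 - 8 = -16)
p(y) = 189 + y
-308839/146229 + p(56)/(248² - E(C(2), 502)) = -308839/146229 + (189 + 56)/(248² - 1*(-16)) = -308839*1/146229 + 245/(61504 + 16) = -308839/146229 + 245/61520 = -308839/146229 + 245*(1/61520) = -308839/146229 + 49/12304 = -3792789835/1799201616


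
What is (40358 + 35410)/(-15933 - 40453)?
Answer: -3444/2563 ≈ -1.3437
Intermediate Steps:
(40358 + 35410)/(-15933 - 40453) = 75768/(-56386) = 75768*(-1/56386) = -3444/2563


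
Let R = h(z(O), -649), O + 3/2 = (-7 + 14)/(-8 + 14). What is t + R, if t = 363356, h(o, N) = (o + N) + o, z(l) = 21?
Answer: 362749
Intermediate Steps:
O = -1/3 (O = -3/2 + (-7 + 14)/(-8 + 14) = -3/2 + 7/6 = -1/3 ≈ -0.33333)
h(o, N) = N + 2*o (h(o, N) = (N + o) + o = N + 2*o)
R = -607 (R = -649 + 2*21 = -649 + 42 = -607)
t + R = 363356 - 607 = 362749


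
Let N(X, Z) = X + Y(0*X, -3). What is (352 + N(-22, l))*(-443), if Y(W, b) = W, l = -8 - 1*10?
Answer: -146190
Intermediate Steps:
l = -18 (l = -8 - 10 = -18)
N(X, Z) = X (N(X, Z) = X + 0*X = X + 0 = X)
(352 + N(-22, l))*(-443) = (352 - 22)*(-443) = 330*(-443) = -146190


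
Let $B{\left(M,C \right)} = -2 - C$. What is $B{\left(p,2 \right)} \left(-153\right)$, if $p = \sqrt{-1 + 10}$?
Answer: $612$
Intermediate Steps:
$p = 3$ ($p = \sqrt{9} = 3$)
$B{\left(p,2 \right)} \left(-153\right) = \left(-2 - 2\right) \left(-153\right) = \left(-4\right) \left(-153\right) = 612$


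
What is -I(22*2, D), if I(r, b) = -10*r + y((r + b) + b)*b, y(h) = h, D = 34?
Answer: -3368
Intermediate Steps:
I(r, b) = -10*r + b*(r + 2*b) (I(r, b) = -10*r + ((r + b) + b)*b = -10*r + ((b + r) + b)*b = -10*r + (r + 2*b)*b = -10*r + b*(r + 2*b))
-I(22*2, D) = -(-220*2 + 34*(22*2 + 2*34)) = -(-10*44 + 34*(44 + 68)) = -(-440 + 34*112) = -(-440 + 3808) = -1*3368 = -3368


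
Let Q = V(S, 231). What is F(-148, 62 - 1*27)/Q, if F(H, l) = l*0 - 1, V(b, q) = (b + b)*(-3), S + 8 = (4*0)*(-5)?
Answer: -1/48 ≈ -0.020833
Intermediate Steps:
S = -8 (S = -8 + (4*0)*(-5) = -8 + 0*(-5) = -8 + 0 = -8)
V(b, q) = -6*b (V(b, q) = (2*b)*(-3) = -6*b)
Q = 48 (Q = -6*(-8) = 48)
F(H, l) = -1 (F(H, l) = 0 - 1 = -1)
F(-148, 62 - 1*27)/Q = -1/48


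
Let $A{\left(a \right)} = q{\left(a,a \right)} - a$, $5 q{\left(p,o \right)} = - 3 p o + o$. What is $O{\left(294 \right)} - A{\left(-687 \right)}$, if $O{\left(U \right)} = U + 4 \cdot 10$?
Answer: $\frac{1414829}{5} \approx 2.8297 \cdot 10^{5}$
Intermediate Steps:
$q{\left(p,o \right)} = \frac{o}{5} - \frac{3 o p}{5}$ ($q{\left(p,o \right)} = \frac{- 3 p o + o}{5} = \frac{- 3 o p + o}{5} = \frac{o - 3 o p}{5} = \frac{o}{5} - \frac{3 o p}{5}$)
$O{\left(U \right)} = 40 + U$ ($O{\left(U \right)} = U + 40 = 40 + U$)
$A{\left(a \right)} = - a + \frac{a \left(1 - 3 a\right)}{5}$ ($A{\left(a \right)} = \frac{a \left(1 - 3 a\right)}{5} - a = - a + \frac{a \left(1 - 3 a\right)}{5}$)
$O{\left(294 \right)} - A{\left(-687 \right)} = \left(40 + 294\right) - \frac{1}{5} \left(-687\right) \left(-4 - -2061\right) = 334 - \frac{1}{5} \left(-687\right) \left(-4 + 2061\right) = 334 - \frac{1}{5} \left(-687\right) 2057 = 334 - - \frac{1413159}{5} = 334 + \frac{1413159}{5} = \frac{1414829}{5}$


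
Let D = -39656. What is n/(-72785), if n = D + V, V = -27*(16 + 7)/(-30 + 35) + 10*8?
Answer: 198501/363925 ≈ 0.54544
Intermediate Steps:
V = -221/5 (V = -621/5 + 80 = -221/5 ≈ -44.200)
n = -198501/5 (n = -39656 - 221/5 = -198501/5 ≈ -39700.)
n/(-72785) = -198501/5/(-72785) = -198501/5*(-1/72785) = 198501/363925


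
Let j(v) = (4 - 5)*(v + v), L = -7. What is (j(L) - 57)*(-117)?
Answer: 5031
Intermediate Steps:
j(v) = -2*v
(j(L) - 57)*(-117) = (-2*(-7) - 57)*(-117) = (14 - 57)*(-117) = -43*(-117) = 5031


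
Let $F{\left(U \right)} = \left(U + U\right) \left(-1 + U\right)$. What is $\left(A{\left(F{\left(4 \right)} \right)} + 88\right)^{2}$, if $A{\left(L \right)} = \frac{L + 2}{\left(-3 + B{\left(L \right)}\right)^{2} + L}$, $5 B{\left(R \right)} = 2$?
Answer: $\frac{4667895684}{591361} \approx 7893.5$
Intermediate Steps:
$B{\left(R \right)} = \frac{2}{5}$ ($B{\left(R \right)} = \frac{1}{5} \cdot 2 = \frac{2}{5}$)
$F{\left(U \right)} = 2 U \left(-1 + U\right)$
$A{\left(L \right)} = \frac{2 + L}{\frac{169}{25} + L}$ ($A{\left(L \right)} = \frac{L + 2}{\left(-3 + \frac{2}{5}\right)^{2} + L} = \frac{2 + L}{\left(- \frac{13}{5}\right)^{2} + L} = \frac{2 + L}{\frac{169}{25} + L}$)
$\left(A{\left(F{\left(4 \right)} \right)} + 88\right)^{2} = \left(\frac{25 \left(2 + 2 \cdot 4 \left(-1 + 4\right)\right)}{169 + 25 \cdot 2 \cdot 4 \left(-1 + 4\right)} + 88\right)^{2} = \left(\frac{25 \left(2 + 2 \cdot 4 \cdot 3\right)}{169 + 25 \cdot 2 \cdot 4 \cdot 3} + 88\right)^{2} = \left(\frac{25 \left(2 + 24\right)}{169 + 25 \cdot 24} + 88\right)^{2} = \left(25 \frac{1}{169 + 600} \cdot 26 + 88\right)^{2} = \left(25 \cdot \frac{1}{769} \cdot 26 + 88\right)^{2} = \left(\frac{650}{769} + 88\right)^{2} = \left(\frac{68322}{769}\right)^{2} = \frac{4667895684}{591361}$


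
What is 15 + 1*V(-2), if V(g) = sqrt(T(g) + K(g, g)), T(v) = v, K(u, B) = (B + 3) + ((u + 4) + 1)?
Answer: 15 + sqrt(2) ≈ 16.414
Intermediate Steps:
K(u, B) = 8 + B + u (K(u, B) = (3 + B) + ((4 + u) + 1) = (3 + B) + (5 + u) = 8 + B + u)
V(g) = sqrt(8 + 3*g) (V(g) = sqrt(g + (8 + g + g)) = sqrt(g + (8 + 2*g)) = sqrt(8 + 3*g))
15 + 1*V(-2) = 15 + 1*sqrt(8 + 3*(-2)) = 15 + 1*sqrt(8 - 6) = 15 + 1*sqrt(2) = 15 + sqrt(2)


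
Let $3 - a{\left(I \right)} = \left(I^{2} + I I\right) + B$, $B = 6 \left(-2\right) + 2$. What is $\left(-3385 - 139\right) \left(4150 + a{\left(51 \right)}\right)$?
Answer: $3661436$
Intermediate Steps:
$B = -10$ ($B = -12 + 2 = -10$)
$a{\left(I \right)} = 13 - 2 I^{2}$ ($a{\left(I \right)} = 3 - \left(\left(I^{2} + I I\right) - 10\right) = 3 - \left(\left(I^{2} + I^{2}\right) - 10\right) = 3 - \left(2 I^{2} - 10\right) = 3 - \left(-10 + 2 I^{2}\right) = 13 - 2 I^{2}$)
$\left(-3385 - 139\right) \left(4150 + a{\left(51 \right)}\right) = \left(-3385 - 139\right) \left(4150 + \left(13 - 2 \cdot 51^{2}\right)\right) = - 3524 \left(4150 + \left(13 - 5202\right)\right) = - 3524 \left(4150 - 5189\right) = \left(-3524\right) \left(-1039\right) = 3661436$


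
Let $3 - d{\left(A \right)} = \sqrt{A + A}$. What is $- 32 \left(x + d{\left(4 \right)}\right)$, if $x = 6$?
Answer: $-288 + 64 \sqrt{2} \approx -197.49$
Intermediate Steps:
$d{\left(A \right)} = 3 - \sqrt{2} \sqrt{A}$ ($d{\left(A \right)} = 3 - \sqrt{A + A} = 3 - \sqrt{2 A} = 3 - \sqrt{2} \sqrt{A}$)
$- 32 \left(x + d{\left(4 \right)}\right) = - 32 \left(6 + \left(3 - \sqrt{2} \sqrt{4}\right)\right) = - 32 \left(6 + \left(3 - \sqrt{2} \cdot 2\right)\right) = - 32 \left(6 + \left(3 - 2 \sqrt{2}\right)\right) = - 32 \left(9 - 2 \sqrt{2}\right) = -288 + 64 \sqrt{2}$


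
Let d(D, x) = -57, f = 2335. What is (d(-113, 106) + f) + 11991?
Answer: 14269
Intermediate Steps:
(d(-113, 106) + f) + 11991 = (-57 + 2335) + 11991 = 2278 + 11991 = 14269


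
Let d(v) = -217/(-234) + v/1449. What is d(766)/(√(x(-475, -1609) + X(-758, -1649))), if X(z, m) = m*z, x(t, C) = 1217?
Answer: 54853*√1251159/47136164166 ≈ 0.0013017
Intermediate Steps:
d(v) = 217/234 + v/1449 (d(v) = -217*(-1/234) + v*(1/1449) = 217/234 + v/1449)
d(766)/(√(x(-475, -1609) + X(-758, -1649))) = (217/234 + (1/1449)*766)/(√(1217 - 1649*(-758))) = (217/234 + 766/1449)/(√(1217 + 1249942)) = 54853/(37674*(√1251159)) = 54853*(√1251159/1251159)/37674 = 54853*√1251159/47136164166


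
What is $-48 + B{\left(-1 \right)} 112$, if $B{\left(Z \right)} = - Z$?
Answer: $64$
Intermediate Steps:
$-48 + B{\left(-1 \right)} 112 = -48 + \left(-1\right) \left(-1\right) 112 = -48 + 1 \cdot 112 = -48 + 112 = 64$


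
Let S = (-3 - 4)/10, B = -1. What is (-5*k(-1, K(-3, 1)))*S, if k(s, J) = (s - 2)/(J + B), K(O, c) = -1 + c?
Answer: 21/2 ≈ 10.500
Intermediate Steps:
k(s, J) = (-2 + s)/(-1 + J) (k(s, J) = (s - 2)/(J - 1) = (-2 + s)/(-1 + J))
S = -7/10 (S = -7*⅒ = -7/10 ≈ -0.70000)
(-5*k(-1, K(-3, 1)))*S = -5*(-2 - 1)/(-1 + (-1 + 1))*(-7/10) = -5*(-3)/(-1 + 0)*(-7/10) = -5*(-3)/(-1)*(-7/10) = -(-5)*(-3)*(-7/10) = -5*3*(-7/10) = -15*(-7/10) = 21/2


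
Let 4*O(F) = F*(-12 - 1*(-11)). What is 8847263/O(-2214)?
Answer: 17694526/1107 ≈ 15984.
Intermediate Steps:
O(F) = -F/4 (O(F) = (F*(-12 - 1*(-11)))/4 = (F*(-12 + 11))/4 = (F*(-1))/4 = (-F)/4 = -F/4)
8847263/O(-2214) = 8847263/((-¼*(-2214))) = 8847263/(1107/2) = 8847263*(2/1107) = 17694526/1107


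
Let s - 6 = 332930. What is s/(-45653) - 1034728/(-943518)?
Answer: -133446335732/21537213627 ≈ -6.1961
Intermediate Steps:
s = 332936 (s = 6 + 332930 = 332936)
s/(-45653) - 1034728/(-943518) = 332936/(-45653) - 1034728/(-943518) = 332936*(-1/45653) - 1034728*(-1/943518) = -332936/45653 + 517364/471759 = -133446335732/21537213627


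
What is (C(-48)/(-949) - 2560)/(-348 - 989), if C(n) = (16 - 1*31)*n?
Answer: 2430160/1268813 ≈ 1.9153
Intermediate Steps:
C(n) = -15*n (C(n) = (16 - 31)*n = -15*n)
(C(-48)/(-949) - 2560)/(-348 - 989) = (-15*(-48)/(-949) - 2560)/(-348 - 989) = (720*(-1/949) - 2560)/(-1337) = (-720/949 - 2560)*(-1/1337) = -2430160/949*(-1/1337) = 2430160/1268813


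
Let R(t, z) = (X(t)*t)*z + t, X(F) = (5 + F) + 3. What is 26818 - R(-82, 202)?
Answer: -1198836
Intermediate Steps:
X(F) = 8 + F
R(t, z) = t + t*z*(8 + t) (R(t, z) = ((8 + t)*t)*z + t = (t*(8 + t))*z + t = t*z*(8 + t) + t = t + t*z*(8 + t))
26818 - R(-82, 202) = 26818 - (-82)*(1 + 202*(8 - 82)) = 26818 - (-82)*(1 + 202*(-74)) = 26818 - (-82)*(1 - 14948) = 26818 - (-82)*(-14947) = 26818 - 1*1225654 = 26818 - 1225654 = -1198836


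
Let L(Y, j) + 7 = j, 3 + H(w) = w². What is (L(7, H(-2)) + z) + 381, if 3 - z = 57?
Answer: 321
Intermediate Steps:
z = -54 (z = 3 - 1*57 = 3 - 57 = -54)
H(w) = -3 + w²
L(Y, j) = -7 + j
(L(7, H(-2)) + z) + 381 = ((-7 + (-3 + (-2)²)) - 54) + 381 = ((-7 + (-3 + 4)) - 54) + 381 = ((-7 + 1) - 54) + 381 = (-6 - 54) + 381 = -60 + 381 = 321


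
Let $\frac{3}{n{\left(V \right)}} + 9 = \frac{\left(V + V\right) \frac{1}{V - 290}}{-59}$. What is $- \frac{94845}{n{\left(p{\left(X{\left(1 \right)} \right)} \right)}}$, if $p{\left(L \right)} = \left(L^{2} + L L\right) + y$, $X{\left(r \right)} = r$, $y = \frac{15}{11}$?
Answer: $\frac{52928852935}{186027} \approx 2.8452 \cdot 10^{5}$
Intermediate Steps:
$y = \frac{15}{11}$ ($y = 15 \cdot \frac{1}{11} = \frac{15}{11} \approx 1.3636$)
$p{\left(L \right)} = \frac{15}{11} + 2 L^{2}$ ($p{\left(L \right)} = \left(L^{2} + L L\right) + \frac{15}{11} = \left(L^{2} + L^{2}\right) + \frac{15}{11} = 2 L^{2} + \frac{15}{11} = \frac{15}{11} + 2 L^{2}$)
$n{\left(V \right)} = \frac{3}{-9 - \frac{2 V}{59 \left(-290 + V\right)}}$ ($n{\left(V \right)} = \frac{3}{-9 + \frac{\left(V + V\right) \frac{1}{V - 290}}{-59}} = \frac{3}{-9 + \frac{2 V}{-290 + V} \left(- \frac{1}{59}\right)} = \frac{3}{-9 - \frac{2 V}{59 \left(-290 + V\right)}}$)
$- \frac{94845}{n{\left(p{\left(X{\left(1 \right)} \right)} \right)}} = - \frac{94845}{177 \frac{1}{-153990 + 533 \left(\frac{15}{11} + 2 \cdot 1^{2}\right)} \left(290 - \left(\frac{15}{11} + 2 \cdot 1^{2}\right)\right)} = - \frac{94845}{177 \frac{1}{-153990 + 533 \left(\frac{15}{11} + 2 \cdot 1\right)} \left(290 - \left(\frac{15}{11} + 2 \cdot 1\right)\right)} = - \frac{94845}{177 \frac{1}{-153990 + 533 \left(\frac{15}{11} + 2\right)} \left(290 - \left(\frac{15}{11} + 2\right)\right)} = - \frac{94845}{177 \frac{1}{-153990 + 533 \cdot \frac{37}{11}} \left(290 - \frac{37}{11}\right)} = - \frac{94845}{177 \frac{1}{-153990 + \frac{19721}{11}} \left(290 - \frac{37}{11}\right)} = - \frac{94845}{177 \frac{1}{- \frac{1674169}{11}} \cdot \frac{3153}{11}} = - \frac{94845}{177 \left(- \frac{11}{1674169}\right) \frac{3153}{11}} = - \frac{94845}{- \frac{558081}{1674169}} = \left(-94845\right) \left(- \frac{1674169}{558081}\right) = \frac{52928852935}{186027}$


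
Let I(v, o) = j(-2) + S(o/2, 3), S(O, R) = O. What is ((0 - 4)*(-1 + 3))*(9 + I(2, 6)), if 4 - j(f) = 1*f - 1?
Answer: -152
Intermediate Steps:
j(f) = 5 - f (j(f) = 4 - (1*f - 1) = 4 - (f - 1) = 4 - (-1 + f) = 4 + (1 - f) = 5 - f)
I(v, o) = 7 + o/2 (I(v, o) = (5 - 1*(-2)) + o/2 = (5 + 2) + o*(1/2) = 7 + o/2)
((0 - 4)*(-1 + 3))*(9 + I(2, 6)) = ((0 - 4)*(-1 + 3))*(9 + (7 + (1/2)*6)) = (-4*2)*(9 + (7 + 3)) = -8*(9 + 10) = -8*19 = -152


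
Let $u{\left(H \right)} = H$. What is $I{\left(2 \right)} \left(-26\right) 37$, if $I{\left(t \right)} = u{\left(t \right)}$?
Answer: $-1924$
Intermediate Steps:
$I{\left(t \right)} = t$
$I{\left(2 \right)} \left(-26\right) 37 = 2 \left(-26\right) 37 = \left(-52\right) 37 = -1924$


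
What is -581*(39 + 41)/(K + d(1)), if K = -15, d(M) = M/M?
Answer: 3320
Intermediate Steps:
d(M) = 1
-581*(39 + 41)/(K + d(1)) = -581*(39 + 41)/(-15 + 1) = -46480/(-14) = -46480*(-1)/14 = -581*(-40/7) = 3320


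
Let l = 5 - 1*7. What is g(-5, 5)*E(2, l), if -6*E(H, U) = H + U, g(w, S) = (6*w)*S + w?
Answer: 0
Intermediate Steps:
g(w, S) = w + 6*S*w (g(w, S) = 6*S*w + w = w + 6*S*w)
l = -2 (l = 5 - 7 = -2)
E(H, U) = -H/6 - U/6 (E(H, U) = -(H + U)/6 = -H/6 - U/6)
g(-5, 5)*E(2, l) = (-5*(1 + 6*5))*(-⅙*2 - ⅙*(-2)) = (-5*(1 + 30))*(-⅓ + ⅓) = -5*31*0 = -155*0 = 0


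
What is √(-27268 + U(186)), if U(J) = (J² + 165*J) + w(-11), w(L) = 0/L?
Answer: √38018 ≈ 194.98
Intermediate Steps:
w(L) = 0
U(J) = J² + 165*J (U(J) = (J² + 165*J) + 0 = J² + 165*J)
√(-27268 + U(186)) = √(-27268 + 186*(165 + 186)) = √(-27268 + 186*351) = √(-27268 + 65286) = √38018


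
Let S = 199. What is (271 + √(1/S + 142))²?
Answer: (53929 + √5623541)²/39601 ≈ 80042.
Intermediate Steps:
(271 + √(1/S + 142))² = (271 + √(1/199 + 142))² = (271 + √(28259/199))² = (271 + √5623541/199)²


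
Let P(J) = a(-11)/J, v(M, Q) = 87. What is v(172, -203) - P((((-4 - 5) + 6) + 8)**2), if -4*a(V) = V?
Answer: 8689/100 ≈ 86.890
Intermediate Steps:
a(V) = -V/4
P(J) = 11/(4*J) (P(J) = (-1/4*(-11))/J = 11/(4*J))
v(172, -203) - P((((-4 - 5) + 6) + 8)**2) = 87 - 11/(4*((((-4 - 5) + 6) + 8)**2)) = 87 - 11/(4*(((-9 + 6) + 8)**2)) = 87 - 11/(4*((-3 + 8)**2)) = 87 - 11/(4*(5**2)) = 87 - 11/(4*25) = 87 - 1*11/100 = 87 - 11/100 = 8689/100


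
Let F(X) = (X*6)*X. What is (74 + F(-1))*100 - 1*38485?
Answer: -30485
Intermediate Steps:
F(X) = 6*X² (F(X) = (6*X)*X = 6*X²)
(74 + F(-1))*100 - 1*38485 = (74 + 6*(-1)²)*100 - 1*38485 = (74 + 6*1)*100 - 38485 = (74 + 6)*100 - 38485 = 80*100 - 38485 = 8000 - 38485 = -30485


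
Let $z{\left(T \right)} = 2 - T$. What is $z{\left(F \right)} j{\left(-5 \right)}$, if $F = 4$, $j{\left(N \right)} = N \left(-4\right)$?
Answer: $-40$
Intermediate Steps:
$j{\left(N \right)} = - 4 N$
$z{\left(F \right)} j{\left(-5 \right)} = \left(2 - 4\right) \left(\left(-4\right) \left(-5\right)\right) = \left(2 - 4\right) 20 = \left(-2\right) 20 = -40$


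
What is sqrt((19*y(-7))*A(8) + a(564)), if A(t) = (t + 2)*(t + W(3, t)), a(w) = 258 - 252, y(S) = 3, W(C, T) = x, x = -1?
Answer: 6*sqrt(111) ≈ 63.214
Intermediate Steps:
W(C, T) = -1
a(w) = 6
A(t) = (-1 + t)*(2 + t) (A(t) = (t + 2)*(t - 1) = (2 + t)*(-1 + t) = (-1 + t)*(2 + t))
sqrt((19*y(-7))*A(8) + a(564)) = sqrt((19*3)*(-2 + 8 + 8**2) + 6) = sqrt(57*(-2 + 8 + 64) + 6) = sqrt(57*70 + 6) = sqrt(3990 + 6) = sqrt(3996) = 6*sqrt(111)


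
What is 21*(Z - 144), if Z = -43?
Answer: -3927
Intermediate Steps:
21*(Z - 144) = 21*(-43 - 144) = 21*(-187) = -3927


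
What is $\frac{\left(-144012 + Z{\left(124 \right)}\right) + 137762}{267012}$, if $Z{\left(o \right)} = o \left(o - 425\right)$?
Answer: $- \frac{21787}{133506} \approx -0.16319$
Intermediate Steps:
$Z{\left(o \right)} = o \left(-425 + o\right)$
$\frac{\left(-144012 + Z{\left(124 \right)}\right) + 137762}{267012} = \frac{\left(-144012 + 124 \left(-425 + 124\right)\right) + 137762}{267012} = \left(\left(-144012 + 124 \left(-301\right)\right) + 137762\right) \frac{1}{267012} = \left(\left(-144012 - 37324\right) + 137762\right) \frac{1}{267012} = \left(-181336 + 137762\right) \frac{1}{267012} = \left(-43574\right) \frac{1}{267012} = - \frac{21787}{133506}$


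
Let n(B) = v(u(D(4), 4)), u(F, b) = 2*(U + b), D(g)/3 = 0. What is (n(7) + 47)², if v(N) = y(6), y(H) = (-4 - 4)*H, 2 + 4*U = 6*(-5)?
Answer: 1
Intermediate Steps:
D(g) = 0 (D(g) = 3*0 = 0)
U = -8 (U = -½ + (6*(-5))/4 = -½ + (¼)*(-30) = -½ - 15/2 = -8)
u(F, b) = -16 + 2*b (u(F, b) = 2*(-8 + b) = -16 + 2*b)
y(H) = -8*H
v(N) = -48 (v(N) = -8*6 = -48)
n(B) = -48
(n(7) + 47)² = (-48 + 47)² = (-1)² = 1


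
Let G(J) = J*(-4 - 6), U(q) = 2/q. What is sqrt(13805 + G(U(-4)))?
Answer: sqrt(13810) ≈ 117.52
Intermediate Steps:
G(J) = -10*J (G(J) = J*(-10) = -10*J)
sqrt(13805 + G(U(-4))) = sqrt(13805 - 20/(-4)) = sqrt(13805 - 20*(-1)/4) = sqrt(13805 - 10*(-1/2)) = sqrt(13805 + 5) = sqrt(13810)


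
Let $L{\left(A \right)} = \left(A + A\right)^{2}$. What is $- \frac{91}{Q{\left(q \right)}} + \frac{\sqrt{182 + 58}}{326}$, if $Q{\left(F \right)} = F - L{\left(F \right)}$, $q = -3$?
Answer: $\frac{7}{3} + \frac{2 \sqrt{15}}{163} \approx 2.3809$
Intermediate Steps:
$L{\left(A \right)} = 4 A^{2}$ ($L{\left(A \right)} = \left(2 A\right)^{2} = 4 A^{2}$)
$Q{\left(F \right)} = F - 4 F^{2}$
$- \frac{91}{Q{\left(q \right)}} + \frac{\sqrt{182 + 58}}{326} = - \frac{91}{\left(-3\right) \left(1 - -12\right)} + \frac{\sqrt{182 + 58}}{326} = - \frac{91}{\left(-3\right) \left(1 + 12\right)} + \sqrt{240} \cdot \frac{1}{326} = - \frac{91}{\left(-3\right) 13} + 4 \sqrt{15} \cdot \frac{1}{326} = - \frac{91}{-39} + \frac{2 \sqrt{15}}{163} = \left(-91\right) \left(- \frac{1}{39}\right) + \frac{2 \sqrt{15}}{163} = \frac{7}{3} + \frac{2 \sqrt{15}}{163}$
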